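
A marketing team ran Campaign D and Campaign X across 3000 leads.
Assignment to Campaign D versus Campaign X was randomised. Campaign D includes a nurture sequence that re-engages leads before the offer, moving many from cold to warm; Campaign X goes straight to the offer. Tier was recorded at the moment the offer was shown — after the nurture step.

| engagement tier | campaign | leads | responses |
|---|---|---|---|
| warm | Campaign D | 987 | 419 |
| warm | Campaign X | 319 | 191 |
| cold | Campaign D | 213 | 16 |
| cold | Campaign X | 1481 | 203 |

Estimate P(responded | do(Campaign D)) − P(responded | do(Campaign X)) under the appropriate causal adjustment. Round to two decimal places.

+0.14

Within every engagement tier level Campaign X has the higher rate, yet pooled Campaign D does — Simpson's reversal.
The distribution of engagement tier is itself part of what the campaign does — it is an intermediate outcome. Holding it fixed would remove that part of the effect; the total effect is the pooled difference.
The causal difference is the pooled difference: 0.362 − 0.219 = +0.144.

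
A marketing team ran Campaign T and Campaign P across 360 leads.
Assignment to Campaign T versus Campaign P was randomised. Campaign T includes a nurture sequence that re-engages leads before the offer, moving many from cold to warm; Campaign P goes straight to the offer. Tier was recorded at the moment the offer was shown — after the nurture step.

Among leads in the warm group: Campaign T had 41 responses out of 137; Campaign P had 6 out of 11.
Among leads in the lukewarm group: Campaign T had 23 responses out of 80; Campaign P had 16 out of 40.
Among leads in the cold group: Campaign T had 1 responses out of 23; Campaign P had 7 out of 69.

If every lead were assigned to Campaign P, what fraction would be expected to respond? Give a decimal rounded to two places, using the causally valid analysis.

The stratified and pooled comparisons disagree (Campaign P wins within each engagement tier; Campaign T wins overall), so the answer turns on the causal role of engagement tier.
Because the campaign influences engagement tier, engagement tier is a post-treatment mediator, not a confounder. Stratifying on it would bias the estimate; the causal effect is the crude pooled difference.
So P(outcome | do(Campaign P)) is just the pooled rate for Campaign P: 29/120 = 0.242.

0.24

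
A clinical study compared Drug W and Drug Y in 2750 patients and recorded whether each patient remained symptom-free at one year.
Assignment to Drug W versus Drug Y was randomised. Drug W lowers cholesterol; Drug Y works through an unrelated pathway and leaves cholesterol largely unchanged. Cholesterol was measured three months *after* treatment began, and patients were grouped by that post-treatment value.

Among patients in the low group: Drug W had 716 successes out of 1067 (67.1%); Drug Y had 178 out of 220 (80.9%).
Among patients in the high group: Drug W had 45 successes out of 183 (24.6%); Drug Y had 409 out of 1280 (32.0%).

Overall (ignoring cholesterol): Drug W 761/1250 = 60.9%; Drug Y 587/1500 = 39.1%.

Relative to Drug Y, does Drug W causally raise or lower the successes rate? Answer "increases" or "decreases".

Drug Y is higher inside every cholesterol stratum but Drug W is higher in aggregate. Whether to stratify depends on how cholesterol relates to the drug.
Cholesterol lies on the pathway drug → cholesterol → outcome, so adjusting for it blocks the indirect effect. For the total causal effect of drug, use the unadjusted pooled rates.
Pooled: Drug W 60.9% vs Drug Y 39.1%; Drug W is higher overall.

increases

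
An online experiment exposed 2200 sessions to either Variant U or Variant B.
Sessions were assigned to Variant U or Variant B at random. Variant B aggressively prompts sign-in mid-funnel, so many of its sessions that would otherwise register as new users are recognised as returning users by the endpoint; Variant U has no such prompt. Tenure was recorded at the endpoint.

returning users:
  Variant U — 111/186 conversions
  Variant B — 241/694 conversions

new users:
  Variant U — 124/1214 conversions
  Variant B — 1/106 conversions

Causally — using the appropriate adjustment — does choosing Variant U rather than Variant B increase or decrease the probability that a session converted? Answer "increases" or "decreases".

Because the variant influences user tenure, user tenure is a post-treatment mediator, not a confounder. Stratifying on it would bias the estimate; the causal effect is the crude pooled difference.
Pooled: Variant U 16.8% vs Variant B 30.2%; Variant B is higher overall.

decreases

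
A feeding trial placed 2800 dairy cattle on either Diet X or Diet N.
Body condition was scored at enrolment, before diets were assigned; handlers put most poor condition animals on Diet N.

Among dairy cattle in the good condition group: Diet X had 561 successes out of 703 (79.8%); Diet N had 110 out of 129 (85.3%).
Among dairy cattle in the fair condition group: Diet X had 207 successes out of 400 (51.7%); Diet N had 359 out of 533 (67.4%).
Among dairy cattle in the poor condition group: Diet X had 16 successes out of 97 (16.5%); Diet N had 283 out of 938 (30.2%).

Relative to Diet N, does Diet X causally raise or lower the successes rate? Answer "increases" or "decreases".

Starting body condition differs across diets for reasons unrelated to any effect of the diet itself, and it separately predicts the outcome — a classic confounder. We must compare within starting body condition levels.
Within each level — good condition: 79.8% vs 85.3%; fair condition: 51.7% vs 67.4%; poor condition: 16.5% vs 30.2% — Diet N is higher every time.

decreases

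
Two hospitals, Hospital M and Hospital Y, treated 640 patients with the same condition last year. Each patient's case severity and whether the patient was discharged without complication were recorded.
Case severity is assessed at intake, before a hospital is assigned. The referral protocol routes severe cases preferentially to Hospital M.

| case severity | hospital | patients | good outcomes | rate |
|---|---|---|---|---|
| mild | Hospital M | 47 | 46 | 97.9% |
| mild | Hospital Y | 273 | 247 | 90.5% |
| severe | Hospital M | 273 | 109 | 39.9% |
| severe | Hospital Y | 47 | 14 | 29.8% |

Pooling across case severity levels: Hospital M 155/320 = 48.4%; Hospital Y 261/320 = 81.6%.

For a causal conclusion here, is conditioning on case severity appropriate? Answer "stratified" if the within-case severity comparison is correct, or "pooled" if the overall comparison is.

Since case severity is a pre-existing factor (not a product of the hospital) and it affects the outcome on its own, it is a confounder. The stratified rates, not the pooled rate, identify the causal effect.
Within each level — mild: 97.9% vs 90.5%; severe: 39.9% vs 29.8% — Hospital M is higher every time.

stratified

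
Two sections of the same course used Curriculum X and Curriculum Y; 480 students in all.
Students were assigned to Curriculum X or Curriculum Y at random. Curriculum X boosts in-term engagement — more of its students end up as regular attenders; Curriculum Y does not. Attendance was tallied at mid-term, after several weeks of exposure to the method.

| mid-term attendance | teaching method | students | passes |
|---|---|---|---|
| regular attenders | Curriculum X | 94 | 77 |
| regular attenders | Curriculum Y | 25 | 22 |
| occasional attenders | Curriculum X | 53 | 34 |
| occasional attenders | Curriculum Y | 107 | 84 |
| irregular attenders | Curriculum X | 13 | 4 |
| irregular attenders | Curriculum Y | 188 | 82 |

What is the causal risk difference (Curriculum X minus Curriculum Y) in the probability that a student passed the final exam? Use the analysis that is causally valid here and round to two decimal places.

The mid-term attendance-specific comparison favours Curriculum Y throughout, but the pooled figures favour Curriculum X. The question is whether to condition on mid-term attendance.
Stratifying would compare teaching methods among students the teaching methods themselves sorted into mid-term attendance groups — a form of selection on an intermediate. The unconditioned pooled rates give the total causal effect.
The causal difference is the pooled difference: 0.719 − 0.588 = +0.131.

+0.13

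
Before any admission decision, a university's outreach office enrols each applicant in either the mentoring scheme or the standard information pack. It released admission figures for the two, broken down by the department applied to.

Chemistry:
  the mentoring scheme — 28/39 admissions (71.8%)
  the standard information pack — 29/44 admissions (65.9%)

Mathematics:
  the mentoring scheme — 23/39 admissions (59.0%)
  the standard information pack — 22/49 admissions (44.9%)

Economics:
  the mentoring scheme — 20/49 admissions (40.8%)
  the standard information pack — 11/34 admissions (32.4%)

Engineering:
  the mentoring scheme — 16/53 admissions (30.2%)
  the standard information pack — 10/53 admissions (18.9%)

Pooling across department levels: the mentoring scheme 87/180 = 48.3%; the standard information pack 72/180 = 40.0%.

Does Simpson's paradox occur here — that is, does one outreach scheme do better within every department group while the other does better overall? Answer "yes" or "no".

no

Within each department level (Chemistry 71.8% vs 65.9%; Mathematics 59.0% vs 44.9%; Economics 40.8% vs 32.4%; Engineering 30.2% vs 18.9%), the mentoring scheme has the higher rate every time. Pooled: 48.3% vs 40.0% — the mentoring scheme has the higher rate overall. They agree.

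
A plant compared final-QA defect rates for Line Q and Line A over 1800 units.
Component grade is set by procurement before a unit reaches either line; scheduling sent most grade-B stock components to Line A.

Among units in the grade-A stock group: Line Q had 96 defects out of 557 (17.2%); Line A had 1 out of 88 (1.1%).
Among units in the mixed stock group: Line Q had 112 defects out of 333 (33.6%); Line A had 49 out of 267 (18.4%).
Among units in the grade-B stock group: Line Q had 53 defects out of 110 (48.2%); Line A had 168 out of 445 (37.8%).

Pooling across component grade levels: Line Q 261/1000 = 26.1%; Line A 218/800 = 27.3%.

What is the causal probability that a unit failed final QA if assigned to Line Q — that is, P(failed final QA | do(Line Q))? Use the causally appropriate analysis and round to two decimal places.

Component grade satisfies the back-door criterion: it is not a descendant of the line, and it blocks the spurious path from line to outcome. Adjusting for it (i.e., using the within-component grade rates) gives the causal effect.
Standardising Line Q to the population component grade mix: 0.358·96/557 + 0.333·112/333 + 0.308·53/110 = 0.322.

0.32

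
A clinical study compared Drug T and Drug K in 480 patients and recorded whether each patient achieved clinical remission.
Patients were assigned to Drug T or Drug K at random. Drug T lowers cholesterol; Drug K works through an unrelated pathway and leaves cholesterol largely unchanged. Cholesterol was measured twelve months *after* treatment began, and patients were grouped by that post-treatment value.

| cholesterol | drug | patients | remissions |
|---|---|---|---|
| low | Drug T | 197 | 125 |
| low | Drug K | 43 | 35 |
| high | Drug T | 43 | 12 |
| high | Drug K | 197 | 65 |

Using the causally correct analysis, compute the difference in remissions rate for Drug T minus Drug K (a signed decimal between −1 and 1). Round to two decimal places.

Within every cholesterol level Drug K has the higher rate, yet pooled Drug T does — Simpson's reversal.
Cholesterol is downstream of the drug. One should not condition on a consequence of treatment, so the overall rates are the right comparison.
The causal difference is the pooled difference: 0.571 − 0.417 = +0.154.

+0.15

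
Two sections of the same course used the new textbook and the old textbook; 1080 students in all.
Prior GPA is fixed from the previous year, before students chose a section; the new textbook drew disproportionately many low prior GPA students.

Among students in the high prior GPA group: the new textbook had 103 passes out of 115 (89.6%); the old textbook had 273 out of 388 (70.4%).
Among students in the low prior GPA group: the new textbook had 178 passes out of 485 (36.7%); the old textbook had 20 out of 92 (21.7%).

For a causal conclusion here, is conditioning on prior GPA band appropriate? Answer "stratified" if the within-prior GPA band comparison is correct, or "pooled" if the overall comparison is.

the new textbook is higher inside every prior GPA band stratum but the old textbook is higher in aggregate. Whether to stratify depends on how prior GPA band relates to the teaching method.
Prior GPA band is set before the teaching method has any effect — it is not caused by the teaching method — and it independently drives the outcome. That makes it a confounder, so the causal comparison is within prior GPA band levels.
Within each level — high prior GPA: 89.6% vs 70.4%; low prior GPA: 36.7% vs 21.7% — the new textbook is higher every time.

stratified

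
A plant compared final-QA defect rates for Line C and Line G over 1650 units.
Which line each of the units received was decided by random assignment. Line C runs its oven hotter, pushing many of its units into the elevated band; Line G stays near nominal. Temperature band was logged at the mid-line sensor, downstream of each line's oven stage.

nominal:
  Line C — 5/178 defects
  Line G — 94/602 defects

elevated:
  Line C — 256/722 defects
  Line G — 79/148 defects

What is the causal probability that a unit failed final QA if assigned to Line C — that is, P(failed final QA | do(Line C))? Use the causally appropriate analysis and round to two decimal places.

0.29

The in-process temperature band-specific comparison favours Line C throughout, but the pooled figures favour Line G. The question is whether to condition on in-process temperature band.
Stratifying would compare lines among units the lines themselves sorted into in-process temperature band groups — a form of selection on an intermediate. The unconditioned pooled rates give the total causal effect.
So P(outcome | do(Line C)) is just the pooled rate for Line C: 261/900 = 0.290.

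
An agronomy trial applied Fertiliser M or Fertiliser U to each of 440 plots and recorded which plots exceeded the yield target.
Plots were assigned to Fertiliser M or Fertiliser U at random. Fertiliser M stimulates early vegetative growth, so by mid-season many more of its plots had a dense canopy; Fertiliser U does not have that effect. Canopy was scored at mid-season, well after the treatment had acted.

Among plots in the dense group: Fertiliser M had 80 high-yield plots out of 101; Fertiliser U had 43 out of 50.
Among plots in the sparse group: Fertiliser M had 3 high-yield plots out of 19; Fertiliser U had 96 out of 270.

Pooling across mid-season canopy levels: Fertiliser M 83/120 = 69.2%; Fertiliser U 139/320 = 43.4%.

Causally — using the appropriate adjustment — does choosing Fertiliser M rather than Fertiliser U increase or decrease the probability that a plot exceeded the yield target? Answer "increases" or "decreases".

Fertiliser U is higher inside every mid-season canopy stratum but Fertiliser M is higher in aggregate. Whether to stratify depends on how mid-season canopy relates to the fertiliser.
Because the fertiliser influences mid-season canopy, mid-season canopy is a post-treatment mediator, not a confounder. Stratifying on it would bias the estimate; the causal effect is the crude pooled difference.
Pooled: Fertiliser M 69.2% vs Fertiliser U 43.4%; Fertiliser M is higher overall.

increases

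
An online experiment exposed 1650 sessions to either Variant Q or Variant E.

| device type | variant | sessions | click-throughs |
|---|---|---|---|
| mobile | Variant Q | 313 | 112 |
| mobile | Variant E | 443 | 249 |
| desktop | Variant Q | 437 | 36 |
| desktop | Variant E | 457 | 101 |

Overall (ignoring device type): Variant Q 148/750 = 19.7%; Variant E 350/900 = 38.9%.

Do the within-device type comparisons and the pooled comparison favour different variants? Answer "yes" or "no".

Within each device type level (mobile 35.8% vs 56.2%; desktop 8.2% vs 22.1%), Variant E has the higher rate every time. Pooled: 19.7% vs 38.9% — Variant E has the higher rate overall. They agree.

no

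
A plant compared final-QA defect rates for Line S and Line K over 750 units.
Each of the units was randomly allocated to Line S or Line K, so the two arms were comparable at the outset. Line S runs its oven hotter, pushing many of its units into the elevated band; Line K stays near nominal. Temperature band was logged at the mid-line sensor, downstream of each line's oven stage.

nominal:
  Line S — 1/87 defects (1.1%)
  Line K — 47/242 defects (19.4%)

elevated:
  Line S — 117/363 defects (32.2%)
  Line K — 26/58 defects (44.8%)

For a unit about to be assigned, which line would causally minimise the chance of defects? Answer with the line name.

In-process temperature band is recorded after the line and is itself shifted by it — it sits on the causal path from line to outcome. Conditioning on a mediator would strip out part of the effect we want; the pooled comparison gives the total causal effect.
Pooled: Line S 26.2% vs Line K 24.3%; Line K is lower overall.

Line K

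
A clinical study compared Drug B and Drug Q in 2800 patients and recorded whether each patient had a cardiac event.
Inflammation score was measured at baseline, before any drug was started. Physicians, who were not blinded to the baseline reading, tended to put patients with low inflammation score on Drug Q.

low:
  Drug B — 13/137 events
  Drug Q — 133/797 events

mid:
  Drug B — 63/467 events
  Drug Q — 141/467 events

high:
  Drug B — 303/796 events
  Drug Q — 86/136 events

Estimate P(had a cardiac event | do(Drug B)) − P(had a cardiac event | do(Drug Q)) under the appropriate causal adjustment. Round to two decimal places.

-0.16

The inflammation score-specific comparison favours Drug B throughout, but the pooled figures favour Drug Q. The question is whether to condition on inflammation score.
Here inflammation score is a common cause — it drives both which drug a case falls under and the outcome. The crude comparison mixes populations; the stratum-specific rates are the causally relevant ones.
Adjusting over the population distribution of inflammation score: 0.334·(0.095−0.167) + 0.334·(0.135−0.302) + 0.333·(0.381−0.632) = -0.164.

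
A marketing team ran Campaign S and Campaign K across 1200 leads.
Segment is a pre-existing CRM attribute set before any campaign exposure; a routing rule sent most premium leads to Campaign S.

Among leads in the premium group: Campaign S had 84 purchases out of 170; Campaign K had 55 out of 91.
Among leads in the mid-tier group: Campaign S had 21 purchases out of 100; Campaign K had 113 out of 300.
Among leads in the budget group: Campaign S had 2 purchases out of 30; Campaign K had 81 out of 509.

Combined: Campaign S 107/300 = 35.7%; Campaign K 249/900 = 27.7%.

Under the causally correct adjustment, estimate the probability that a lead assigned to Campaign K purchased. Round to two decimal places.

The customer segment-specific comparison favours Campaign K throughout, but the pooled figures favour Campaign S. The question is whether to condition on customer segment.
Customer segment satisfies the back-door criterion: it is not a descendant of the campaign, and it blocks the spurious path from campaign to outcome. Adjusting for it (i.e., using the within-customer segment rates) gives the causal effect.
Standardising Campaign K to the population customer segment mix: 0.217·55/91 + 0.333·113/300 + 0.449·81/509 = 0.328.

0.33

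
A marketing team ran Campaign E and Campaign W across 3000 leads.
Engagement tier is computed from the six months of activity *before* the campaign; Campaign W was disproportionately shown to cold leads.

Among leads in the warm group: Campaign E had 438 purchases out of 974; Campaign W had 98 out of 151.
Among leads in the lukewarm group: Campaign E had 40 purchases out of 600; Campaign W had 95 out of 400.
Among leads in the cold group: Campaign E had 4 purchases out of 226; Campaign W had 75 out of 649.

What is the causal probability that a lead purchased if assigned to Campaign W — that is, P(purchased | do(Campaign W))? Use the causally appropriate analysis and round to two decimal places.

Within every engagement tier level Campaign W has the higher rate, yet pooled Campaign E does — Simpson's reversal.
Engagement tier is set before the campaign has any effect — it is not caused by the campaign — and it independently drives the outcome. That makes it a confounder, so the causal comparison is within engagement tier levels.
Standardising Campaign W to the population engagement tier mix: 0.375·98/151 + 0.333·95/400 + 0.292·75/649 = 0.356.

0.36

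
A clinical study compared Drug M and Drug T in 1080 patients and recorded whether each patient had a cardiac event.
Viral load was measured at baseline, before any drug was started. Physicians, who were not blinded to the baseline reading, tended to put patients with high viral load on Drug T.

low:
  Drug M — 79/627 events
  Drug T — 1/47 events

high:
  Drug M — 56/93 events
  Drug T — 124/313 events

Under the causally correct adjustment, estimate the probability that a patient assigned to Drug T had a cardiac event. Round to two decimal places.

0.16

Viral load differs across drugs for reasons unrelated to any effect of the drug itself, and it separately predicts the outcome — a classic confounder. We must compare within viral load levels.
Standardising Drug T to the population viral load mix: 0.624·1/47 + 0.376·124/313 = 0.162.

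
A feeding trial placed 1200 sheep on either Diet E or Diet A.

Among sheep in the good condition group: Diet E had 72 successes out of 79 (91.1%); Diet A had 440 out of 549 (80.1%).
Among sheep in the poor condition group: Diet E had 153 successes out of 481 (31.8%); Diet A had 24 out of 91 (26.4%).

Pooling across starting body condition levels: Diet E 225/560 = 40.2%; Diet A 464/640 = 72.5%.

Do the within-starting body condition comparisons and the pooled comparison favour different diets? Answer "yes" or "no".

Within each starting body condition level (good condition 91.1% vs 80.1%; poor condition 31.8% vs 26.4%), Diet E has the higher rate every time. Pooled: 40.2% vs 72.5% — Diet A has the higher rate overall. The two comparisons disagree.

yes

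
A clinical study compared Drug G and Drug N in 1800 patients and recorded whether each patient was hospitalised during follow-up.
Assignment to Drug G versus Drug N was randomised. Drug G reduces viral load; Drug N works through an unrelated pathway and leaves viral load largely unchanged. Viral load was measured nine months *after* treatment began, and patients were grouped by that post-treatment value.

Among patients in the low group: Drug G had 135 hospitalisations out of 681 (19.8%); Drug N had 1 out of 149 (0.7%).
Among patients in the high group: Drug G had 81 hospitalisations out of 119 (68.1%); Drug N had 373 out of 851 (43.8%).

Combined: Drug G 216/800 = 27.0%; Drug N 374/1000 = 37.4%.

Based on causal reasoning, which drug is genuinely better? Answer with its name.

Viral load is downstream of the drug. One should not condition on a consequence of treatment, so the overall rates are the right comparison.
Pooled: Drug G 27.0% vs Drug N 37.4%; Drug G is lower overall.

Drug G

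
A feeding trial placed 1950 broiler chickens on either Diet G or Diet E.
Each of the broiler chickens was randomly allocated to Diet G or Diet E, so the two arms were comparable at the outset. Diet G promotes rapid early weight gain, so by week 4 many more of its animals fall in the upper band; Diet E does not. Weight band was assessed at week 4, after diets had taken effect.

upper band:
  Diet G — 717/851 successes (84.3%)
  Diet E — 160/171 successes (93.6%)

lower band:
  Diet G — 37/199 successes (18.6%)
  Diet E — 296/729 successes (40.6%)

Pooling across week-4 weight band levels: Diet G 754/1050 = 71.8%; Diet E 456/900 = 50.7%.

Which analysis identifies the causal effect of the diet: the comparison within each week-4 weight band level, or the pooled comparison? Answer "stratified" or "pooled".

pooled

The stratified and pooled comparisons disagree (Diet E wins within each week-4 weight band; Diet G wins overall), so the answer turns on the causal role of week-4 weight band.
Week-4 weight band is recorded after the diet and is itself shifted by it — it sits on the causal path from diet to outcome. Conditioning on a mediator would strip out part of the effect we want; the pooled comparison gives the total causal effect.
Pooled: Diet G 71.8% vs Diet E 50.7%; Diet G is higher overall.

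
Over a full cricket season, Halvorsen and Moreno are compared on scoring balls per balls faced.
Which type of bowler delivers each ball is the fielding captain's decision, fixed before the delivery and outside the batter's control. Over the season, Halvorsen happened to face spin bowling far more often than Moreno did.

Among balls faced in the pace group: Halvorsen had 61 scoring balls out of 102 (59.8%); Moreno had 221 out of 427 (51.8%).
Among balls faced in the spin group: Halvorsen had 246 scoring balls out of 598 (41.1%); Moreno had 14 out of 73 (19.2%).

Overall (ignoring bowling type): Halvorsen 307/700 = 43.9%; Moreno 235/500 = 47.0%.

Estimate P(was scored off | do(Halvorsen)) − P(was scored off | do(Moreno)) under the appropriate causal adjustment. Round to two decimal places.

+0.16

Nothing the player does changes bowling type; the imbalance is an allocation artefact. With bowling type also predicting the outcome, the pooled figure is confounded, and the within-stratum comparison is the causal one.
Adjusting over the population distribution of bowling type: 0.441·(0.598−0.518) + 0.559·(0.411−0.192) = +0.158.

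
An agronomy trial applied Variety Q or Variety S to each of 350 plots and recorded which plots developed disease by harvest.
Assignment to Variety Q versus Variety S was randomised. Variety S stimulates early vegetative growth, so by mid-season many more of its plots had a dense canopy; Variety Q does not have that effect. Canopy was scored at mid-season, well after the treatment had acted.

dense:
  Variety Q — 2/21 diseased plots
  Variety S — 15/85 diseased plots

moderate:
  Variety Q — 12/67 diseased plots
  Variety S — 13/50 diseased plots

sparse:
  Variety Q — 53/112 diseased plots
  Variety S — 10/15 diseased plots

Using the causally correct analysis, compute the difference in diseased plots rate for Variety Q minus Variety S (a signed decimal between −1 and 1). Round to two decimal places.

The stratified and pooled comparisons disagree (Variety Q wins within each mid-season canopy; Variety S wins overall), so the answer turns on the causal role of mid-season canopy.
Mid-season canopy is recorded after the variety and is itself shifted by it — it sits on the causal path from variety to outcome. Conditioning on a mediator would strip out part of the effect we want; the pooled comparison gives the total causal effect.
The causal difference is the pooled difference: 0.335 − 0.253 = +0.082.

+0.08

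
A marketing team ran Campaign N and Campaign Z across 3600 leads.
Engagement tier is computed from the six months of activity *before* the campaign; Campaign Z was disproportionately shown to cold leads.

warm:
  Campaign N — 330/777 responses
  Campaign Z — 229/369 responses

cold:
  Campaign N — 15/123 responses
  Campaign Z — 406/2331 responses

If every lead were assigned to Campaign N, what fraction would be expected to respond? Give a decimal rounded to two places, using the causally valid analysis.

The stratified and pooled comparisons disagree (Campaign Z wins within each engagement tier; Campaign N wins overall), so the answer turns on the causal role of engagement tier.
Engagement tier satisfies the back-door criterion: it is not a descendant of the campaign, and it blocks the spurious path from campaign to outcome. Adjusting for it (i.e., using the within-engagement tier rates) gives the causal effect.
Standardising Campaign N to the population engagement tier mix: 0.318·330/777 + 0.682·15/123 = 0.218.

0.22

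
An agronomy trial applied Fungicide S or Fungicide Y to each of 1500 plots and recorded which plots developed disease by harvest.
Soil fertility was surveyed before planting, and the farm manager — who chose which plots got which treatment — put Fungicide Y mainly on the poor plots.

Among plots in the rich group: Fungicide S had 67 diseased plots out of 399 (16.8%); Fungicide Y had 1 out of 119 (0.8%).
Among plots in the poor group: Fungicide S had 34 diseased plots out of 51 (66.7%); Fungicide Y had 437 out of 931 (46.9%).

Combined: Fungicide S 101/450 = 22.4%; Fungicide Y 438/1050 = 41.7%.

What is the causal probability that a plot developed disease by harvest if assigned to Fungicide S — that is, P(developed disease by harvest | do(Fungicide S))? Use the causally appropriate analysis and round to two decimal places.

The imbalance in soil fertility arose from how plots were allocated, not from anything the fungicide did; and soil fertility independently affects the outcome. The pooled gap is confounded — condition on soil fertility.
Standardising Fungicide S to the population soil fertility mix: 0.345·67/399 + 0.655·34/51 = 0.494.

0.49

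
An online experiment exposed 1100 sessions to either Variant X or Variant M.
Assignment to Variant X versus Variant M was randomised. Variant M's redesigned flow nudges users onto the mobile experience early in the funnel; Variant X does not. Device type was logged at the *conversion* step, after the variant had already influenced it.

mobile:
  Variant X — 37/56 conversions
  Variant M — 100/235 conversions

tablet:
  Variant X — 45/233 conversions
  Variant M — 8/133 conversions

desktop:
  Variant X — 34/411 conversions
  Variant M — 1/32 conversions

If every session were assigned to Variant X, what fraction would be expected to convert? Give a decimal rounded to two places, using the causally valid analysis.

The device type-specific comparison favours Variant X throughout, but the pooled figures favour Variant M. The question is whether to condition on device type.
The distribution of device type is itself part of what the variant does — it is an intermediate outcome. Holding it fixed would remove that part of the effect; the total effect is the pooled difference.
So P(outcome | do(Variant X)) is just the pooled rate for Variant X: 116/700 = 0.166.

0.17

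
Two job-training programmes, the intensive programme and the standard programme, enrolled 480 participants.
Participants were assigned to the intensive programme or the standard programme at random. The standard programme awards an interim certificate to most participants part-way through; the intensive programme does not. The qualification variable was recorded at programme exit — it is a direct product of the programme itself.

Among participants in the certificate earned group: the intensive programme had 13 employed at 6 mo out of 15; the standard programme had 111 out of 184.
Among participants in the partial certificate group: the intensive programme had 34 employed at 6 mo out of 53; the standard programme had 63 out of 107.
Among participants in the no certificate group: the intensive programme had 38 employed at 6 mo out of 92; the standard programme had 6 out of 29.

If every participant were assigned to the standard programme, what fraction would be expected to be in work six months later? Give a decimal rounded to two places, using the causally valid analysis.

The qualification attained during the programme-specific comparison favours the intensive programme throughout, but the pooled figures favour the standard programme. The question is whether to condition on qualification attained during the programme.
Qualification attained during the programme is recorded after the programme and is itself shifted by it — it sits on the causal path from programme to outcome. Conditioning on a mediator would strip out part of the effect we want; the pooled comparison gives the total causal effect.
So P(outcome | do(the standard programme)) is just the pooled rate for the standard programme: 180/320 = 0.562.

0.56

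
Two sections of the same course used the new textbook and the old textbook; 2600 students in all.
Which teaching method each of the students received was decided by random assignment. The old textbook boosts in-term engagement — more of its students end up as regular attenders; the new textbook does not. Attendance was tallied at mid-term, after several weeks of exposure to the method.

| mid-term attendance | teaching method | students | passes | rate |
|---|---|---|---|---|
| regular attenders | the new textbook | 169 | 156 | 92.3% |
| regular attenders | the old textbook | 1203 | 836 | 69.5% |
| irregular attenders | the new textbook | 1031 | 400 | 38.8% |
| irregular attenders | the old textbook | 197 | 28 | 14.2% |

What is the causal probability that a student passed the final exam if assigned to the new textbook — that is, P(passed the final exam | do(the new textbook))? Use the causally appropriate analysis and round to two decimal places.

0.46

The stratified and pooled comparisons disagree (the new textbook wins within each mid-term attendance; the old textbook wins overall), so the answer turns on the causal role of mid-term attendance.
Mid-term attendance is recorded after the teaching method and is itself shifted by it — it sits on the causal path from teaching method to outcome. Conditioning on a mediator would strip out part of the effect we want; the pooled comparison gives the total causal effect.
So P(outcome | do(the new textbook)) is just the pooled rate for the new textbook: 556/1200 = 0.463.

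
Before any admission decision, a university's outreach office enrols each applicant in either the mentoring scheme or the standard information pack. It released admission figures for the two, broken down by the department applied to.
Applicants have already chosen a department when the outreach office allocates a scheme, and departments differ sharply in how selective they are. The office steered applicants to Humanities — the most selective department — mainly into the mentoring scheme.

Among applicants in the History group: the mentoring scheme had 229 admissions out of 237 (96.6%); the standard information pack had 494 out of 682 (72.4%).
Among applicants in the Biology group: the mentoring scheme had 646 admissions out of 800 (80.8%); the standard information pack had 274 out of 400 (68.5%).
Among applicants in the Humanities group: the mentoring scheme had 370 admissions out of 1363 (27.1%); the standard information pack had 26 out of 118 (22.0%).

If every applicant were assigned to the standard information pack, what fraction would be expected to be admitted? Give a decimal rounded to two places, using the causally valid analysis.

Here department is a common cause — it drives both which outreach scheme a case falls under and the outcome. The crude comparison mixes populations; the stratum-specific rates are the causally relevant ones.
Standardising the standard information pack to the population department mix: 0.255·494/682 + 0.333·274/400 + 0.411·26/118 = 0.504.

0.50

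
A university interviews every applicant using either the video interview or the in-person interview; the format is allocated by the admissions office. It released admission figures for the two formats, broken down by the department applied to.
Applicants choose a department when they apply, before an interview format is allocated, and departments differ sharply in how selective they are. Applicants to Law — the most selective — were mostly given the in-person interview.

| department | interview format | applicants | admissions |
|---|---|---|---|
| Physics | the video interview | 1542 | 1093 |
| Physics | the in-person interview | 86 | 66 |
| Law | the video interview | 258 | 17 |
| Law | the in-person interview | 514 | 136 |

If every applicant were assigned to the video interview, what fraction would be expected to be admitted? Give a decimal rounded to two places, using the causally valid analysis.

0.50

the in-person interview is higher inside every department stratum but the video interview is higher in aggregate. Whether to stratify depends on how department relates to the interview format.
Department is set before the interview format has any effect — it is not caused by the interview format — and it independently drives the outcome. That makes it a confounder, so the causal comparison is within department levels.
Standardising the video interview to the population department mix: 0.678·1093/1542 + 0.322·17/258 = 0.502.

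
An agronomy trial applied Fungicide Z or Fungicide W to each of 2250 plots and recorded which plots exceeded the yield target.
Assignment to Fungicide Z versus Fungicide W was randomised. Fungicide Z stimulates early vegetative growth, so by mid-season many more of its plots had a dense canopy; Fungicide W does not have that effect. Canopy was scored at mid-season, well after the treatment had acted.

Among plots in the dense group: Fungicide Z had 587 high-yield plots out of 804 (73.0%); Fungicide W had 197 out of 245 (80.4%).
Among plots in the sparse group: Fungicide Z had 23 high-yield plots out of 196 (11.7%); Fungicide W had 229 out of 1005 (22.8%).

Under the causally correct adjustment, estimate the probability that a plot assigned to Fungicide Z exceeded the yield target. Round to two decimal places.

0.61

The mid-season canopy-specific comparison favours Fungicide W throughout, but the pooled figures favour Fungicide Z. The question is whether to condition on mid-season canopy.
The distribution of mid-season canopy is itself part of what the fungicide does — it is an intermediate outcome. Holding it fixed would remove that part of the effect; the total effect is the pooled difference.
So P(outcome | do(Fungicide Z)) is just the pooled rate for Fungicide Z: 610/1000 = 0.610.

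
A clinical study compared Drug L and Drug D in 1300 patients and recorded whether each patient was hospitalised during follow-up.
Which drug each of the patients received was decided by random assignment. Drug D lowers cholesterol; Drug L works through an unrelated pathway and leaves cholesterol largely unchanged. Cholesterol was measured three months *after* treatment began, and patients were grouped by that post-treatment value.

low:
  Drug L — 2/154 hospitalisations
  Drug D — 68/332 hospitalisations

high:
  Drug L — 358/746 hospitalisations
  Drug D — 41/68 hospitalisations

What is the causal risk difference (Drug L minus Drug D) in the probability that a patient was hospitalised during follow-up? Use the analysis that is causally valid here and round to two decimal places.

+0.13

Cholesterol is downstream of the drug. One should not condition on a consequence of treatment, so the overall rates are the right comparison.
The causal difference is the pooled difference: 0.400 − 0.273 = +0.128.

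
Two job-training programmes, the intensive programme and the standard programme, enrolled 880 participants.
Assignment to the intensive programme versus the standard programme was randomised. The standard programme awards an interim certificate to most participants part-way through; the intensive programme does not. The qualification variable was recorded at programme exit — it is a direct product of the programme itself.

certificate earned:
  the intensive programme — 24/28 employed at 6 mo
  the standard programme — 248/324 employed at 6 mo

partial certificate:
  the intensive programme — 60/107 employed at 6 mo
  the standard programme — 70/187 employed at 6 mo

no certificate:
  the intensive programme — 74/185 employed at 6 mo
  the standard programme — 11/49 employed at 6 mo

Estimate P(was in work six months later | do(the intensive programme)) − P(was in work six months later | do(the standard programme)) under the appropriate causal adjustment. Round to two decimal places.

Qualification attained during the programme here is a post-treatment variable shaped by the programme; conditioning on it would introduce bias rather than remove it. The overall comparison is the causal one.
The causal difference is the pooled difference: 0.494 − 0.588 = -0.094.

-0.09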